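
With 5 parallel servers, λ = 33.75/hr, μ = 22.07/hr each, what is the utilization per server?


ρ = λ/(cμ) = 33.75/(5·22.07) = 33.75/110.35 = 0.3058

Final: 0.3058


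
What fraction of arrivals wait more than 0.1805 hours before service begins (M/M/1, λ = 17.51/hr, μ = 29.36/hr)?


ρ = 17.51/29.36 = 0.5964
P(Wq > t) = ρ·e^{−(μ−λ)t} = 0.5964·e^{−2.1389}
= 0.5964·0.117781 = 0.070244

Final: 0.070244


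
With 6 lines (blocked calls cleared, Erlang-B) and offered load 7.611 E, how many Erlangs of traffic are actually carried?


B(6,7.611) = 0.367974 (Erlang-B)
Carried load = a(1 − B) = 7.611·(1 − 0.367974) = 7.611·0.632026 = 4.8103 E

Final: 4.8103 Erlangs


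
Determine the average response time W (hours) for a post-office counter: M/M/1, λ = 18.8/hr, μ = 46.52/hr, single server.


W = 1/(μ−λ) = 1/(46.52 − 18.8) = 1/27.72 = 0.03608 hr

Final: 0.03608 hr


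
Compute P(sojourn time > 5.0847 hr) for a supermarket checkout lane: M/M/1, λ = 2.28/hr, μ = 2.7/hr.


W ~ Exponential(μ−λ) for M/M/1.
μ − λ = 2.7 − 2.28 = 0.4200
P(W > t) = e^{−(μ−λ)t} = e^{−2.1356} = 0.118177

Final: 0.118177


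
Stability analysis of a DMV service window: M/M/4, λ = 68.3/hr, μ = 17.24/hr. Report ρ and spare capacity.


Total capacity cμ = 4·17.24 = 68.96/hr
ρ = λ/(cμ) = 68.3/68.96 = 0.9904
Stable ⇔ ρ < 1: YES
Spare capacity = cμ − λ = 68.96 − 68.3 = 0.66/hr

Final: ρ = 0.9904; stable; margin = 0.66/hr


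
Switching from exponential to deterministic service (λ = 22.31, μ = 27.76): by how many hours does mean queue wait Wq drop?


ρ = 22.31/27.76 = 0.8037
Wq(M/M/1) = ρ/(μ−λ) = 0.8037/5.45 = 0.14746 hr
Wq(M/D/1) = ρ/(2(μ−λ)) = 0.07373 hr
Savings = 0.14746 − 0.07373 = 0.07373 hr

Final: 0.07373 hr


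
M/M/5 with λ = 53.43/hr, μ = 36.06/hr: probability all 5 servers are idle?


a = λ/μ = 53.43/36.06 = 1.4817; ρ = a/c = 0.2963
Σ_{k=0}^{4} a^k/k! (terms k=0..4) = 1.00000 + 1.48170 + 1.09771 + 0.54216 + 0.20083 = 4.32240
Tail: a^5/(5!(1−ρ)) = 7.14163/(120·0.7037) = 0.08458
P₀ = 1/(4.32240 + 0.08458) = 1/4.40698 = 0.226913

Final: 0.226913


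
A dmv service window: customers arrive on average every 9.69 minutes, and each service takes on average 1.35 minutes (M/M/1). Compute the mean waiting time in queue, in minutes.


λ = 60/9.69 = 6.1920 /hr
μ = 60/1.35 = 44.4444 /hr
ρ = λ/μ = 6.1920/44.4444 = 0.1393
Wq = ρ/(μ−λ) = 0.1393/(44.4444−6.1920) = 0.003642 hr
In minutes: 0.003642·60 = 0.2185 min

Final: 0.2185 min


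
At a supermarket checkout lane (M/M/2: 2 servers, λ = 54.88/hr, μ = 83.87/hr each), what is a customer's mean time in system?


a = 0.6543; ρ = 0.3272; P₀ = 0.506963
Lq = P₀·a^c·ρ/(c!(1−ρ)²) = 0.07844
Wq = Lq/λ = 0.07844/54.88 = 0.001429 hr
W = Wq + 1/μ = 0.001429 + 0.01192 = 0.01335 hr

Final: 0.01335 hr


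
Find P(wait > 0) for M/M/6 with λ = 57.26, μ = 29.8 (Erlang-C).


a = λ/μ = 1.9215; ρ = a/6 = 0.3202
P₀ = 0.146221 (from M/M/c formula)
C(c,a) = [a^c/(c!(1−ρ))]·P₀ = [50.32809/(720·0.6798)]·0.146221
= 0.10283·0.146221 = 0.015036

Final: 0.015036


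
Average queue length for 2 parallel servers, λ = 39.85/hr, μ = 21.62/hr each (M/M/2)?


a = λ/μ = 1.8432; ρ = a/2 = 0.9216
P₀ = 0.040799
Lq = P₀·a^c·ρ / (c!·(1−ρ)²) = 0.040799·3.39739·0.9216/(2·0.006147)
= 10.39156

Final: 10.39156


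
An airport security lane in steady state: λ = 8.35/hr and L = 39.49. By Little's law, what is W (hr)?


W = L/λ = 39.49/8.35 = 4.7293 hr

Final: 4.7293 hr


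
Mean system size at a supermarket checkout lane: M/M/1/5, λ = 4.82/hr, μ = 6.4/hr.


ρ = 4.82/6.4 = 0.7531
L = ρ[1 − (K+1)ρ^K + Kρ^(K+1)] / [(1−ρ)(1−ρ^(K+1))]
Numerator: 0.7531·(1 − 6·0.242290 + 5·0.182475) = 0.345408
Denominator: (0.2469)·(0.817525) = 0.201827
L = 0.345408/0.201827 = 1.7114

Final: 1.7114


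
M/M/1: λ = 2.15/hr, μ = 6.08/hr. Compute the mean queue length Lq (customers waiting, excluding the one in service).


ρ = 2.15/6.08 = 0.3536
Lq = ρ²/(1−ρ) = 0.1250/0.6464 = 0.1935

Final: 0.1935


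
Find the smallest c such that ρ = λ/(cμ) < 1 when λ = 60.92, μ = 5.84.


Stability requires cμ > λ ⇔ c > λ/μ.
λ/μ = 60.92/5.84 = 10.4315
Minimum integer c = ⌊10.4315⌋ + 1 = 11
Check: 11·5.84 = 64.24 > 60.92, while 10·5.84 = 58.40 ≤ 60.92

Final: 11 servers


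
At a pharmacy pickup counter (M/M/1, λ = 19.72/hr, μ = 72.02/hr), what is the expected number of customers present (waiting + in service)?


ρ = λ/μ = 19.72/72.02 = 0.2738
L = ρ/(1−ρ) = 0.2738/(1 − 0.2738) = 0.2738/0.7262 = 0.3771

Final: 0.3771


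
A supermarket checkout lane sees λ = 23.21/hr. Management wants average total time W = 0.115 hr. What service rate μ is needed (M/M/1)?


W = 1/(μ−λ) ⇒ μ − λ = 1/W = 1/0.115 = 8.6957
μ = λ + 1/W = 23.21 + 8.6957 = 31.9057 per hr

Final: 31.9057 /hr


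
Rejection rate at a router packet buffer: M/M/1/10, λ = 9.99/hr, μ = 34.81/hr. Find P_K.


ρ = λ/μ = 9.99/34.81 = 0.2870
P_K = (1−ρ)ρ^K/(1−ρ^(K+1)) = (0.7130·0.000003790)/(1 − 0.000001088)
= 0.000002702/0.999999 = 0.000002702

Final: 0.000002702


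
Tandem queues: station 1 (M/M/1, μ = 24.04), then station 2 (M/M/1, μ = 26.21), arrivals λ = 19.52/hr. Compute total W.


Each node sees arrival rate λ = 19.52/hr (tandem ⇒ throughput preserved).
W₁ = 1/(μ₁−λ) = 1/(24.04−19.52) = 0.22124 hr
W₂ = 1/(μ₂−λ) = 1/(26.21−19.52) = 0.14948 hr
W_total = W₁ + W₂ = 0.22124 + 0.14948 = 0.37072 hr

Final: 0.37072 hr


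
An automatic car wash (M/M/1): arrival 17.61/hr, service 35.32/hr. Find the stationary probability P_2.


ρ = 17.61/35.32 = 0.4986
P_n = (1−ρ)·ρ^n = (1 − 0.4986)·0.4986^2 = 0.5014·0.248586 = 0.124645

Final: 0.124645


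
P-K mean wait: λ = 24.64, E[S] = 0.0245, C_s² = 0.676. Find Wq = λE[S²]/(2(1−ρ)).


ρ = λ·E[S] = 24.64·0.0245 = 0.6037
E[S²] = E[S]²(1+C_s²) = 0.0245²·(1+0.676) = 0.001006
Wq = λ·E[S²]/(2(1−ρ)) = 24.64·0.001006/(2·0.3963) = 0.03127 hr

Final: 0.03127 hr


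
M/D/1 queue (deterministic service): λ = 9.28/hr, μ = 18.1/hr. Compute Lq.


ρ = 9.28/18.1 = 0.5127
M/D/1: Lq = ρ²/(2(1−ρ)) = 0.2629/(2·0.4873) = 0.26972

Final: 0.26972


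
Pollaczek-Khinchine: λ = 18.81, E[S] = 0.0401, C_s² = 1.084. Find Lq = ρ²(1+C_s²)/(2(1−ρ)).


ρ = λ·E[S] = 18.81·0.0401 = 0.7543
Lq = ρ²(1+C_s²)/(2(1−ρ)) = 0.5689·(1+1.084)/(2·0.2457)
= 0.5689·2.0840/0.4914 = 2.41266

Final: 2.41266


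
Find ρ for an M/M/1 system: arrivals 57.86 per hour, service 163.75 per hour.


ρ = λ/μ = 57.86/163.75 = 0.3533

Final: 0.3533


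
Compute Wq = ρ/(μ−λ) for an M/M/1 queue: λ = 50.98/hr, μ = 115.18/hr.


ρ = 50.98/115.18 = 0.4426
Wq = ρ/(μ−λ) = 0.4426/(115.18 − 50.98) = 0.4426/64.20 = 0.006894 hr

Final: 0.006894 hr


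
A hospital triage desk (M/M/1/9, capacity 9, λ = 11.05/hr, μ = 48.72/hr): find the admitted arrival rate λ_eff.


ρ = 0.2268; P_K = (1−ρ)ρ^9/(1−ρ^10) = 0.000001228
λ_eff = λ(1 − P_K) = 11.05·(1 − 0.000001228) = 11.05·0.999999 = 11.0500 /hr

Final: 11.0500 /hr


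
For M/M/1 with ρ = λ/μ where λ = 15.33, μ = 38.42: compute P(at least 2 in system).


ρ = 15.33/38.42 = 0.3990
P(N ≥ n) = ρ^n = 0.3990^2 = 0.159210

Final: 0.159210


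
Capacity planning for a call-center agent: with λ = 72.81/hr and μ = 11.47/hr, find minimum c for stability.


Stability requires cμ > λ ⇔ c > λ/μ.
λ/μ = 72.81/11.47 = 6.3479
Minimum integer c = ⌊6.3479⌋ + 1 = 7
Check: 7·11.47 = 80.29 > 72.81, while 6·11.47 = 68.82 ≤ 72.81

Final: 7 servers


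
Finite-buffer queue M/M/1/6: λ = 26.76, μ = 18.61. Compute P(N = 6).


ρ = λ/μ = 26.76/18.61 = 1.4379
P_K = (1−ρ)ρ^K/(1−ρ^(K+1)) = (-0.4379·8.839718)/(1 − 12.710954)
= -3.871236/-11.710954 = 0.330565

Final: 0.330565


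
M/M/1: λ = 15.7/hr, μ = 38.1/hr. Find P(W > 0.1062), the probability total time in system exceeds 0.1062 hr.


W ~ Exponential(μ−λ) for M/M/1.
μ − λ = 38.1 − 15.7 = 22.4000
P(W > t) = e^{−(μ−λ)t} = e^{−2.3789} = 0.092654

Final: 0.092654


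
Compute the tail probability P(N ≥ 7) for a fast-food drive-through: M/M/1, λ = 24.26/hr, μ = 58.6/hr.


ρ = 24.26/58.6 = 0.4140
P(N ≥ n) = ρ^n = 0.4140^7 = 0.002084

Final: 0.002084


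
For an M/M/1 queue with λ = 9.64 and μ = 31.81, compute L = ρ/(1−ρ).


ρ = λ/μ = 9.64/31.81 = 0.3030
L = ρ/(1−ρ) = 0.3030/(1 − 0.3030) = 0.3030/0.6970 = 0.4348

Final: 0.4348


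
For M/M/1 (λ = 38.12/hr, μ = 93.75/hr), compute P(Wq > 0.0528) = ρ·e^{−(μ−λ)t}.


ρ = 38.12/93.75 = 0.4066
P(Wq > t) = ρ·e^{−(μ−λ)t} = 0.4066·e^{−2.9373}
= 0.4066·0.053011 = 0.021555

Final: 0.021555


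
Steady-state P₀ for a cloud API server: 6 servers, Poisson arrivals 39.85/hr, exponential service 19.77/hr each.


a = λ/μ = 39.85/19.77 = 2.0157; ρ = a/c = 0.3359
Σ_{k=0}^{5} a^k/k! (terms k=0..5) = 1.00000 + 2.01568 + 2.03148 + 1.36494 + 0.68782 + 0.27729 = 7.37721
Tail: a^6/(6!(1−ρ)) = 67.07025/(720·0.6641) = 0.14028
P₀ = 1/(7.37721 + 0.14028) = 1/7.51749 = 0.133023

Final: 0.133023


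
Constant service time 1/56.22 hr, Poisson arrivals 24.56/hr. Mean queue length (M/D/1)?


ρ = 24.56/56.22 = 0.4369
M/D/1: Lq = ρ²/(2(1−ρ)) = 0.1908/(2·0.5631) = 0.16944

Final: 0.16944


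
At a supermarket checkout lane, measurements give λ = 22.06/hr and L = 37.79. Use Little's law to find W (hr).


W = L/λ = 37.79/22.06 = 1.7131 hr

Final: 1.7131 hr


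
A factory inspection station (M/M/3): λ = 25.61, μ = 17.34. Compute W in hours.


a = 1.4769; ρ = 0.4923; P₀ = 0.216206
Lq = P₀·a^c·ρ/(c!(1−ρ)²) = 0.22174
Wq = Lq/λ = 0.22174/25.61 = 0.008658 hr
W = Wq + 1/μ = 0.008658 + 0.05767 = 0.06633 hr

Final: 0.06633 hr


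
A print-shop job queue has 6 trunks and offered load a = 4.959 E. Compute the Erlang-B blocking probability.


B(c,a) = (a^c/c!) / Σ_{k=0}^{c} a^k/k!
a^6/6! = 20.655331
Σ terms (k=0..6): 1.00000 + 4.95900 + 12.29584 + 20.32502 + 25.19795 + 24.99133 + 20.65533 = 109.424470
B = 20.655331/109.424470 = 0.188763

Final: 0.188763


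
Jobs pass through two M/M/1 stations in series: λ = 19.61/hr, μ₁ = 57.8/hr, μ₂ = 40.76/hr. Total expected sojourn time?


Each node sees arrival rate λ = 19.61/hr (tandem ⇒ throughput preserved).
W₁ = 1/(μ₁−λ) = 1/(57.8−19.61) = 0.02618 hr
W₂ = 1/(μ₂−λ) = 1/(40.76−19.61) = 0.04728 hr
W_total = W₁ + W₂ = 0.02618 + 0.04728 = 0.07347 hr

Final: 0.07347 hr


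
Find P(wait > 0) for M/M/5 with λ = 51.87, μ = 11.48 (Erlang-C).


a = λ/μ = 4.5183; ρ = a/5 = 0.9037
P₀ = 0.004732 (from M/M/c formula)
C(c,a) = [a^c/(c!(1−ρ))]·P₀ = [1883.09313/(120·0.09634)]·0.004732
= 162.88358·0.004732 = 0.770688

Final: 0.770688


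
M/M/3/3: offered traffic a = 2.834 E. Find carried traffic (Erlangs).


B(3,2.834) = 0.325814 (Erlang-B)
Carried load = a(1 − B) = 2.834·(1 − 0.325814) = 2.834·0.674186 = 1.9106 E

Final: 1.9106 Erlangs


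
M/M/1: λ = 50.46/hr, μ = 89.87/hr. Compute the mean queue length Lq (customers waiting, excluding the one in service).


ρ = 50.46/89.87 = 0.5615
Lq = ρ²/(1−ρ) = 0.3153/0.4385 = 0.7189

Final: 0.7189


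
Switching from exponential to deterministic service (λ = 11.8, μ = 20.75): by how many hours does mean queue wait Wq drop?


ρ = 11.8/20.75 = 0.5687
Wq(M/M/1) = ρ/(μ−λ) = 0.5687/8.95 = 0.06354 hr
Wq(M/D/1) = ρ/(2(μ−λ)) = 0.03177 hr
Savings = 0.06354 − 0.03177 = 0.03177 hr

Final: 0.03177 hr


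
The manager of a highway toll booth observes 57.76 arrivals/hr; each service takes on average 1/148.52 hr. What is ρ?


ρ = λ/μ = 57.76/148.52 = 0.3889

Final: 0.3889


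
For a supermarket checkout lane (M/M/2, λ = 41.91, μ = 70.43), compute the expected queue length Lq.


a = λ/μ = 0.5951; ρ = a/2 = 0.2975
P₀ = 0.541391
Lq = P₀·a^c·ρ / (c!·(1−ρ)²) = 0.541391·0.35410·0.2975/(2·0.49346)
= 0.05779

Final: 0.05779


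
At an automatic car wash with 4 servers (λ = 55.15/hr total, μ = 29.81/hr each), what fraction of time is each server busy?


ρ = λ/(cμ) = 55.15/(4·29.81) = 55.15/119.24 = 0.4625

Final: 0.4625


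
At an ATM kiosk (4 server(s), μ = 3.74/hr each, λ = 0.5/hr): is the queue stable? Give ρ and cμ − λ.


Total capacity cμ = 4·3.74 = 14.96/hr
ρ = λ/(cμ) = 0.5/14.96 = 0.03342
Stable ⇔ ρ < 1: YES
Spare capacity = cμ − λ = 14.96 − 0.5 = 14.46/hr

Final: ρ = 0.03342; stable; margin = 14.46/hr


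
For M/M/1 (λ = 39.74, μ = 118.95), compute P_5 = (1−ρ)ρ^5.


ρ = 39.74/118.95 = 0.3341
P_n = (1−ρ)·ρ^n = (1 − 0.3341)·0.3341^5 = 0.6659·0.004162 = 0.002772

Final: 0.002772


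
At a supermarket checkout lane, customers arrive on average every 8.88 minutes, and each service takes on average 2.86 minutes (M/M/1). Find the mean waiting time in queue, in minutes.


λ = 60/8.88 = 6.7568 /hr
μ = 60/2.86 = 20.9790 /hr
ρ = λ/μ = 6.7568/20.9790 = 0.3221
Wq = ρ/(μ−λ) = 0.3221/(20.9790−6.7568) = 0.02265 hr
In minutes: 0.02265·60 = 1.359 min

Final: 1.359 min


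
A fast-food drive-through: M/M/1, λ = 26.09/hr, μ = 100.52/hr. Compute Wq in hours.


ρ = 26.09/100.52 = 0.2596
Wq = ρ/(μ−λ) = 0.2596/(100.52 − 26.09) = 0.2596/74.43 = 0.003487 hr

Final: 0.003487 hr


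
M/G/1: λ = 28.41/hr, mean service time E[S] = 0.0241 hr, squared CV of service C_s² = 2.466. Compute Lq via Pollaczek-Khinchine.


ρ = λ·E[S] = 28.41·0.0241 = 0.6847
Lq = ρ²(1+C_s²)/(2(1−ρ)) = 0.4688·(1+2.466)/(2·0.3153)
= 0.4688·3.4660/0.6306 = 2.57647

Final: 2.57647


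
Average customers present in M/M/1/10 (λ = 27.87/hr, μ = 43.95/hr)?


ρ = 27.87/43.95 = 0.6341
L = ρ[1 − (K+1)ρ^K + Kρ^(K+1)] / [(1−ρ)(1−ρ^(K+1))]
Numerator: 0.6341·(1 − 11·0.010514 + 10·0.006667) = 0.603068
Denominator: (0.3659)·(0.993333) = 0.363431
L = 0.603068/0.363431 = 1.6594

Final: 1.6594


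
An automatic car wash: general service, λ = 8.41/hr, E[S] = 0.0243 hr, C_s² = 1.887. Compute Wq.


ρ = λ·E[S] = 8.41·0.0243 = 0.2044
E[S²] = E[S]²(1+C_s²) = 0.0243²·(1+1.887) = 0.001705
Wq = λ·E[S²]/(2(1−ρ)) = 8.41·0.001705/(2·0.7956) = 0.009010 hr

Final: 0.009010 hr


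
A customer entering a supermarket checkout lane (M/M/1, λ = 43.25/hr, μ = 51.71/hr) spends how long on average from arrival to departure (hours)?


W = 1/(μ−λ) = 1/(51.71 − 43.25) = 1/8.46 = 0.1182 hr

Final: 0.1182 hr


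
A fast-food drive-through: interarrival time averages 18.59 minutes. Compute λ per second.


λ = 1/(interarrival time) in consistent units.
1 second = 0.0166667 min, so λ = 0.0166667/18.59 = 0.0008965 per second

Final: 0.0008965 /sec


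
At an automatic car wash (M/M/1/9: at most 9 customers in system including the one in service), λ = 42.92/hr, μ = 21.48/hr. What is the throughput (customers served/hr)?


ρ = 1.9981; P_K = (1−ρ)ρ^9/(1−ρ^10) = 0.500027
λ_eff = λ(1 − P_K) = 42.92·(1 − 0.500027) = 42.92·0.499973 = 21.4588 /hr

Final: 21.4588 /hr


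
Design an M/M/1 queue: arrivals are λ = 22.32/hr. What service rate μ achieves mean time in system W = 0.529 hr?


W = 1/(μ−λ) ⇒ μ − λ = 1/W = 1/0.529 = 1.8904
μ = λ + 1/W = 22.32 + 1.8904 = 24.2104 per hr

Final: 24.2104 /hr


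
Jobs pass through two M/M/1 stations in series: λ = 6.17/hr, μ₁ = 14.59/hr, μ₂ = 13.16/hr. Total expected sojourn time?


Each node sees arrival rate λ = 6.17/hr (tandem ⇒ throughput preserved).
W₁ = 1/(μ₁−λ) = 1/(14.59−6.17) = 0.11876 hr
W₂ = 1/(μ₂−λ) = 1/(13.16−6.17) = 0.14306 hr
W_total = W₁ + W₂ = 0.11876 + 0.14306 = 0.26183 hr

Final: 0.26183 hr


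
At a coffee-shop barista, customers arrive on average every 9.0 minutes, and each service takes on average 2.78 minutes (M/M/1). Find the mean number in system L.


λ = 60/9.0 = 6.6667 /hr
μ = 60/2.78 = 21.5827 /hr
ρ = λ/μ = 6.6667/21.5827 = 0.3089
L = ρ/(1−ρ) = 0.3089/0.6911 = 0.4469

Final: 0.4469


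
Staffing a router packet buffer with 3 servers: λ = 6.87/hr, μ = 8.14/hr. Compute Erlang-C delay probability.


a = λ/μ = 0.8440; ρ = a/3 = 0.2813
P₀ = 0.427433 (from M/M/c formula)
C(c,a) = [a^c/(c!(1−ρ))]·P₀ = [0.60117/(6·0.7187)]·0.427433
= 0.13942·0.427433 = 0.059591

Final: 0.059591


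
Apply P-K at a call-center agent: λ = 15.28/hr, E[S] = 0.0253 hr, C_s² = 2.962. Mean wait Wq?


ρ = λ·E[S] = 15.28·0.0253 = 0.3866
E[S²] = E[S]²(1+C_s²) = 0.0253²·(1+2.962) = 0.002536
Wq = λ·E[S²]/(2(1−ρ)) = 15.28·0.002536/(2·0.6134) = 0.03159 hr

Final: 0.03159 hr


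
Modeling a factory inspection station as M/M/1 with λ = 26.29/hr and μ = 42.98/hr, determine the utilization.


ρ = λ/μ = 26.29/42.98 = 0.6117

Final: 0.6117


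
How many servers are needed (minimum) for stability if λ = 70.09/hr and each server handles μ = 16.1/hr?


Stability requires cμ > λ ⇔ c > λ/μ.
λ/μ = 70.09/16.1 = 4.3534
Minimum integer c = ⌊4.3534⌋ + 1 = 5
Check: 5·16.1 = 80.50 > 70.09, while 4·16.1 = 64.40 ≤ 70.09

Final: 5 servers


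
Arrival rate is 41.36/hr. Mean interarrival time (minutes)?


Mean interarrival time = 1/λ = 1/41.36 hour = 0.02418 hour
In minutes: 0.02418 × 60 = 1.4507 min

Final: 1.4507 min


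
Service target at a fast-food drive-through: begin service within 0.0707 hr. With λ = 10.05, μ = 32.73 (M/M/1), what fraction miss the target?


ρ = 10.05/32.73 = 0.3071
P(Wq > t) = ρ·e^{−(μ−λ)t} = 0.3071·e^{−1.6035}
= 0.3071·0.201196 = 0.061779

Final: 0.061779


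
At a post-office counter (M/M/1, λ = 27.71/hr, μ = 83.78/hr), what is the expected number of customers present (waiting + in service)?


ρ = λ/μ = 27.71/83.78 = 0.3307
L = ρ/(1−ρ) = 0.3307/(1 − 0.3307) = 0.3307/0.6693 = 0.4942

Final: 0.4942


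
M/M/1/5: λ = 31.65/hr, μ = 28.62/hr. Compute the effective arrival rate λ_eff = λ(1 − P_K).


ρ = 1.1059; P_K = (1−ρ)ρ^5/(1−ρ^6) = 0.211210
λ_eff = λ(1 − P_K) = 31.65·(1 − 0.211210) = 31.65·0.788790 = 24.9652 /hr

Final: 24.9652 /hr


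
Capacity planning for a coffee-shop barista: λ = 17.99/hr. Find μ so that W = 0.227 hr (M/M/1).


W = 1/(μ−λ) ⇒ μ − λ = 1/W = 1/0.227 = 4.4053
μ = λ + 1/W = 17.99 + 4.4053 = 22.3953 per hr

Final: 22.3953 /hr


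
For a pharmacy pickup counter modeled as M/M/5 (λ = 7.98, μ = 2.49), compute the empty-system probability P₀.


a = λ/μ = 7.98/2.49 = 3.2048; ρ = a/c = 0.6410
Σ_{k=0}^{4} a^k/k! (terms k=0..4) = 1.00000 + 3.20482 + 5.13543 + 5.48605 + 4.39545 = 19.22174
Tail: a^5/(5!(1−ρ)) = 338.07863/(120·0.3590) = 7.84690
P₀ = 1/(19.22174 + 7.84690) = 1/27.06865 = 0.036943

Final: 0.036943


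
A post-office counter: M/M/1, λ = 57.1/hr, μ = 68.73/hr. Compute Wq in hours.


ρ = 57.1/68.73 = 0.8308
Wq = ρ/(μ−λ) = 0.8308/(68.73 − 57.1) = 0.8308/11.63 = 0.07143 hr

Final: 0.07143 hr


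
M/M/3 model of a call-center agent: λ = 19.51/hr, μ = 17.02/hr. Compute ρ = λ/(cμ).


ρ = λ/(cμ) = 19.51/(3·17.02) = 19.51/51.06 = 0.3821

Final: 0.3821


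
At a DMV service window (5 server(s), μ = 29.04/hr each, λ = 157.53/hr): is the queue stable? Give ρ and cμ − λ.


Total capacity cμ = 5·29.04 = 145.20/hr
ρ = λ/(cμ) = 157.53/145.20 = 1.0849
Stable ⇔ ρ < 1: NO
Spare capacity = cμ − λ = 145.20 − 157.53 = -12.33/hr

Final: ρ = 1.0849; unstable; margin = -12.33/hr


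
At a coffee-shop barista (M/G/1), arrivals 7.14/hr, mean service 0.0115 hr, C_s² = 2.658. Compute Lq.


ρ = λ·E[S] = 7.14·0.0115 = 0.08211
Lq = ρ²(1+C_s²)/(2(1−ρ)) = 0.006742·(1+2.658)/(2·0.9179)
= 0.006742·3.6580/1.8358 = 0.01343

Final: 0.01343


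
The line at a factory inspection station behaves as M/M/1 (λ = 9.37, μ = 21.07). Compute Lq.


ρ = 9.37/21.07 = 0.4447
Lq = ρ²/(1−ρ) = 0.1978/0.5553 = 0.3561

Final: 0.3561


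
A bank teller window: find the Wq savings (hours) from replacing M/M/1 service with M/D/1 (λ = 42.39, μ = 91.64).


ρ = 42.39/91.64 = 0.4626
Wq(M/M/1) = ρ/(μ−λ) = 0.4626/49.25 = 0.009392 hr
Wq(M/D/1) = ρ/(2(μ−λ)) = 0.004696 hr
Savings = 0.009392 − 0.004696 = 0.004696 hr

Final: 0.004696 hr


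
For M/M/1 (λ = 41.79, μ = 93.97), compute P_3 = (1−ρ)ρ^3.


ρ = 41.79/93.97 = 0.4447
P_n = (1−ρ)·ρ^n = (1 − 0.4447)·0.4447^3 = 0.5553·0.087953 = 0.048839

Final: 0.048839


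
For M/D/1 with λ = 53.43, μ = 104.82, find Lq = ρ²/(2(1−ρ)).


ρ = 53.43/104.82 = 0.5097
M/D/1: Lq = ρ²/(2(1−ρ)) = 0.2598/(2·0.4903) = 0.26498

Final: 0.26498


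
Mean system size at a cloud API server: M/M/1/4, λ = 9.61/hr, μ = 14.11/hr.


ρ = 9.61/14.11 = 0.6811
L = ρ[1 − (K+1)ρ^K + Kρ^(K+1)] / [(1−ρ)(1−ρ^(K+1))]
Numerator: 0.6811·(1 − 5·0.215172 + 4·0.146549) = 0.347578
Denominator: (0.3189)·(0.853451) = 0.272185
L = 0.347578/0.272185 = 1.2770

Final: 1.2770


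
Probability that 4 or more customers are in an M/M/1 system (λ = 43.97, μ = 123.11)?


ρ = 43.97/123.11 = 0.3572
P(N ≥ n) = ρ^n = 0.3572^4 = 0.016272

Final: 0.016272


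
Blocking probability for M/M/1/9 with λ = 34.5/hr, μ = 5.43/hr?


ρ = λ/μ = 34.5/5.43 = 6.3536
P_K = (1−ρ)ρ^K/(1−ρ^(K+1)) = (-5.3536·16872265.055845)/(1 − 107199474.111721)
= -90327209.055876/-107199473.111721 = 0.842609

Final: 0.842609


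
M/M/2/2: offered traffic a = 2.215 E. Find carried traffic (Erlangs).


B(2,2.215) = 0.432792 (Erlang-B)
Carried load = a(1 − B) = 2.215·(1 − 0.432792) = 2.215·0.567208 = 1.2564 E

Final: 1.2564 Erlangs


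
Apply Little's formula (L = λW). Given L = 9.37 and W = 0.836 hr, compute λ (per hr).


λ = L/W = 9.37/0.836 = 11.2081 /hr

Final: 11.2081 /hr


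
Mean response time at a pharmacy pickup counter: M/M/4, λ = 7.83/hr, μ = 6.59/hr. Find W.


a = 1.1882; ρ = 0.2970; P₀ = 0.303792
Lq = P₀·a^c·ρ/(c!(1−ρ)²) = 0.01516
Wq = Lq/λ = 0.01516/7.83 = 0.001937 hr
W = Wq + 1/μ = 0.001937 + 0.15175 = 0.15368 hr

Final: 0.15368 hr


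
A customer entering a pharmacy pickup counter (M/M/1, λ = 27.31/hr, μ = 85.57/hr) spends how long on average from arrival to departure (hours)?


W = 1/(μ−λ) = 1/(85.57 − 27.31) = 1/58.26 = 0.01716 hr

Final: 0.01716 hr


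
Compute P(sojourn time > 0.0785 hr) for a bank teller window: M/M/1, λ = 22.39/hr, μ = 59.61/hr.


W ~ Exponential(μ−λ) for M/M/1.
μ − λ = 59.61 − 22.39 = 37.2200
P(W > t) = e^{−(μ−λ)t} = e^{−2.9218} = 0.053838

Final: 0.053838


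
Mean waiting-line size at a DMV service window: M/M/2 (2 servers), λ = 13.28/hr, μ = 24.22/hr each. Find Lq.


a = λ/μ = 0.5483; ρ = a/2 = 0.2742
P₀ = 0.569669
Lq = P₀·a^c·ρ / (c!·(1−ρ)²) = 0.569669·0.30064·0.2742/(2·0.52685)
= 0.04456

Final: 0.04456


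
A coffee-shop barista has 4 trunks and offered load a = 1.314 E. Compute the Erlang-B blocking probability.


B(c,a) = (a^c/c!) / Σ_{k=0}^{c} a^k/k!
a^4/4! = 0.124214
Σ terms (k=0..4): 1.00000 + 1.31400 + 0.86330 + 0.37812 + 0.12421 = 3.679636
B = 0.124214/3.679636 = 0.033757

Final: 0.033757


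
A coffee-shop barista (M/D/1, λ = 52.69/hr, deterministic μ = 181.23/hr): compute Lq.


ρ = 52.69/181.23 = 0.2907
M/D/1: Lq = ρ²/(2(1−ρ)) = 0.08453/(2·0.7093) = 0.05959

Final: 0.05959


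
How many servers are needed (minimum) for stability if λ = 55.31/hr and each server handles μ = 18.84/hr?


Stability requires cμ > λ ⇔ c > λ/μ.
λ/μ = 55.31/18.84 = 2.9358
Minimum integer c = ⌊2.9358⌋ + 1 = 3
Check: 3·18.84 = 56.52 > 55.31, while 2·18.84 = 37.68 ≤ 55.31

Final: 3 servers


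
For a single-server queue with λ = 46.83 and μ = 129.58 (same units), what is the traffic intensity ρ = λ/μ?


ρ = λ/μ = 46.83/129.58 = 0.3614

Final: 0.3614


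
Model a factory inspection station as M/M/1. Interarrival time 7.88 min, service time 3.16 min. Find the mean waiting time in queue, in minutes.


λ = 60/7.88 = 7.6142 /hr
μ = 60/3.16 = 18.9873 /hr
ρ = λ/μ = 7.6142/18.9873 = 0.4010
Wq = ρ/(μ−λ) = 0.4010/(18.9873−7.6142) = 0.03526 hr
In minutes: 0.03526·60 = 2.116 min

Final: 2.116 min


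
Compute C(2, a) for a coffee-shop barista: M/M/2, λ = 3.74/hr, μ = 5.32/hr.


a = λ/μ = 0.7030; ρ = a/2 = 0.3515
P₀ = 0.479833 (from M/M/c formula)
C(c,a) = [a^c/(c!(1−ρ))]·P₀ = [0.49422/(2·0.6485)]·0.479833
= 0.38105·0.479833 = 0.182841

Final: 0.182841


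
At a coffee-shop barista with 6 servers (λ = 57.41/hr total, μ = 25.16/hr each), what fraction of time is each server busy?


ρ = λ/(cμ) = 57.41/(6·25.16) = 57.41/150.96 = 0.3803

Final: 0.3803


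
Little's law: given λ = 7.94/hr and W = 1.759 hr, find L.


L = λW = 7.94·1.759 = 13.9665

Final: 13.9665


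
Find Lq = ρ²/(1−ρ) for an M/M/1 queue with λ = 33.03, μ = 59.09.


ρ = 33.03/59.09 = 0.5590
Lq = ρ²/(1−ρ) = 0.3125/0.4410 = 0.7085

Final: 0.7085


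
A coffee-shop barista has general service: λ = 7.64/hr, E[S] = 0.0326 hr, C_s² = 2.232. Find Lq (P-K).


ρ = λ·E[S] = 7.64·0.0326 = 0.2491
Lq = ρ²(1+C_s²)/(2(1−ρ)) = 0.06203·(1+2.232)/(2·0.7509)
= 0.06203·3.2320/1.5019 = 0.13349

Final: 0.13349


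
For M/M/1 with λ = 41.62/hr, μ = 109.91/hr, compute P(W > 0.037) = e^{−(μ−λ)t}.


W ~ Exponential(μ−λ) for M/M/1.
μ − λ = 109.91 − 41.62 = 68.2900
P(W > t) = e^{−(μ−λ)t} = e^{−2.5267} = 0.079920

Final: 0.079920


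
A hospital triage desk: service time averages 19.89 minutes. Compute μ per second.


μ = 1/(service time) in consistent units.
1 second = 0.0166667 min, so μ = 0.0166667/19.89 = 0.0008379 per second

Final: 0.0008379 /sec


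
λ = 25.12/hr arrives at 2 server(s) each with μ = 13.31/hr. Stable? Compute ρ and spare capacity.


Total capacity cμ = 2·13.31 = 26.62/hr
ρ = λ/(cμ) = 25.12/26.62 = 0.9437
Stable ⇔ ρ < 1: YES
Spare capacity = cμ − λ = 26.62 − 25.12 = 1.50/hr

Final: ρ = 0.9437; stable; margin = 1.50/hr


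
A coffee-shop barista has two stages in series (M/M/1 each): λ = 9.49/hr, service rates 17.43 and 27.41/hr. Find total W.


Each node sees arrival rate λ = 9.49/hr (tandem ⇒ throughput preserved).
W₁ = 1/(μ₁−λ) = 1/(17.43−9.49) = 0.12594 hr
W₂ = 1/(μ₂−λ) = 1/(27.41−9.49) = 0.05580 hr
W_total = W₁ + W₂ = 0.12594 + 0.05580 = 0.18175 hr

Final: 0.18175 hr


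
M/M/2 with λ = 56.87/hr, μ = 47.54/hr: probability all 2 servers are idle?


a = λ/μ = 56.87/47.54 = 1.1963; ρ = a/c = 0.5981
Σ_{k=0}^{1} a^k/k! (terms k=0..1) = 1.00000 + 1.19626 = 2.19626
Tail: a^2/(2!(1−ρ)) = 1.43103/(2·0.4019) = 1.78045
P₀ = 1/(2.19626 + 1.78045) = 1/3.97671 = 0.251464

Final: 0.251464


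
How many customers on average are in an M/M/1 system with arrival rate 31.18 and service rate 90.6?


ρ = λ/μ = 31.18/90.6 = 0.3442
L = ρ/(1−ρ) = 0.3442/(1 − 0.3442) = 0.3442/0.6558 = 0.5247

Final: 0.5247


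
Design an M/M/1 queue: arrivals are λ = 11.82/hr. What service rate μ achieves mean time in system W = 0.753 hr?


W = 1/(μ−λ) ⇒ μ − λ = 1/W = 1/0.753 = 1.3280
μ = λ + 1/W = 11.82 + 1.3280 = 13.1480 per hr

Final: 13.1480 /hr


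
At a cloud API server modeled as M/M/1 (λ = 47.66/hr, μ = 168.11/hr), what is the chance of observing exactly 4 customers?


ρ = 47.66/168.11 = 0.2835
P_n = (1−ρ)·ρ^n = (1 − 0.2835)·0.2835^4 = 0.7165·0.006460 = 0.004629

Final: 0.004629


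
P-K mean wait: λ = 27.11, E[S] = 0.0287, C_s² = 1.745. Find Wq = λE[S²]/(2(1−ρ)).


ρ = λ·E[S] = 27.11·0.0287 = 0.7781
E[S²] = E[S]²(1+C_s²) = 0.0287²·(1+1.745) = 0.002261
Wq = λ·E[S²]/(2(1−ρ)) = 27.11·0.002261/(2·0.2219) = 0.13809 hr

Final: 0.13809 hr


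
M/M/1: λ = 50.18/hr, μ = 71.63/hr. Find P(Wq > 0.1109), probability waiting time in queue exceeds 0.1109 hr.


ρ = 50.18/71.63 = 0.7005
P(Wq > t) = ρ·e^{−(μ−λ)t} = 0.7005·e^{−2.3788}
= 0.7005·0.092661 = 0.064913

Final: 0.064913


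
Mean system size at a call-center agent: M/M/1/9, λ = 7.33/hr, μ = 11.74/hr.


ρ = 7.33/11.74 = 0.6244
L = ρ[1 − (K+1)ρ^K + Kρ^(K+1)] / [(1−ρ)(1−ρ^(K+1))]
Numerator: 0.6244·(1 − 10·0.014419 + 9·0.009002) = 0.584924
Denominator: (0.3756)·(0.990998) = 0.372257
L = 0.584924/0.372257 = 1.5713

Final: 1.5713


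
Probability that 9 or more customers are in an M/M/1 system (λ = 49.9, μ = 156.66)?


ρ = 49.9/156.66 = 0.3185
P(N ≥ n) = ρ^n = 0.3185^9 = 0.00003375

Final: 0.00003375


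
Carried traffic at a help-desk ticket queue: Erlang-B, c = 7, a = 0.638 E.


B(7,0.638) = 0.000004511 (Erlang-B)
Carried load = a(1 − B) = 0.638·(1 − 0.000004511) = 0.638·0.999995 = 0.6380 E

Final: 0.6380 Erlangs


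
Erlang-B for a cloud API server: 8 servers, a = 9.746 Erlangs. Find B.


B(c,a) = (a^c/c!) / Σ_{k=0}^{c} a^k/k!
a^8/8! = 2018.788085
Σ terms (k=0..8): 1.00000 + 9.74600 + 47.49226 + 154.28652 + 375.91909 + 732.74150 + 1190.21644 + 1657.12135 + 2018.78809 = 6187.311248
B = 2018.788085/6187.311248 = 0.326279

Final: 0.326279


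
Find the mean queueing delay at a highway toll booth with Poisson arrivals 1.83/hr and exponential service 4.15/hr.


ρ = 1.83/4.15 = 0.4410
Wq = ρ/(μ−λ) = 0.4410/(4.15 − 1.83) = 0.4410/2.32 = 0.1901 hr

Final: 0.1901 hr


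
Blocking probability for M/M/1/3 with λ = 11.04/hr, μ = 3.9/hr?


ρ = λ/μ = 11.04/3.9 = 2.8308
P_K = (1−ρ)ρ^K/(1−ρ^(K+1)) = (-1.8308·22.683674)/(1 − 64.212247)
= -41.528573/-63.212247 = 0.656970

Final: 0.656970


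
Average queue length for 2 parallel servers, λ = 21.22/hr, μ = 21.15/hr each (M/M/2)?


a = λ/μ = 1.0033; ρ = a/2 = 0.5017
P₀ = 0.331864
Lq = P₀·a^c·ρ / (c!·(1−ρ)²) = 0.331864·1.00663·0.5017/(2·0.24835)
= 0.33740

Final: 0.33740


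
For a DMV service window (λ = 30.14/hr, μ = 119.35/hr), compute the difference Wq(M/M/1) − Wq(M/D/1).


ρ = 30.14/119.35 = 0.2525
Wq(M/M/1) = ρ/(μ−λ) = 0.2525/89.21 = 0.002831 hr
Wq(M/D/1) = ρ/(2(μ−λ)) = 0.001415 hr
Savings = 0.002831 − 0.001415 = 0.001415 hr

Final: 0.001415 hr


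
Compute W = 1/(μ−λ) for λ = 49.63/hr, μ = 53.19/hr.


W = 1/(μ−λ) = 1/(53.19 − 49.63) = 1/3.56 = 0.2809 hr

Final: 0.2809 hr


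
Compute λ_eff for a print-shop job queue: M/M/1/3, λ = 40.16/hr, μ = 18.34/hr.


ρ = 2.1897; P_K = (1−ρ)ρ^3/(1−ρ^4) = 0.568032
λ_eff = λ(1 − P_K) = 40.16·(1 − 0.568032) = 40.16·0.431968 = 17.3478 /hr

Final: 17.3478 /hr


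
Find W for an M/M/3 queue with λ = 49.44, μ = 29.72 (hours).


a = 1.6635; ρ = 0.5545; P₀ = 0.173327
Lq = P₀·a^c·ρ/(c!(1−ρ)²) = 0.37156
Wq = Lq/λ = 0.37156/49.44 = 0.007515 hr
W = Wq + 1/μ = 0.007515 + 0.03365 = 0.04116 hr

Final: 0.04116 hr


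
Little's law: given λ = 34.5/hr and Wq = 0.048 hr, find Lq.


Lq = λWq = 34.5·0.048 = 1.6560

Final: 1.6560


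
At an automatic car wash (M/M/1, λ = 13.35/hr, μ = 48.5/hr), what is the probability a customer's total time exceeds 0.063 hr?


W ~ Exponential(μ−λ) for M/M/1.
μ − λ = 48.5 − 13.35 = 35.1500
P(W > t) = e^{−(μ−λ)t} = e^{−2.2144} = 0.109214

Final: 0.109214


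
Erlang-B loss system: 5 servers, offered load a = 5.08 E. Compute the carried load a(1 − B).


B(5,5.08) = 0.291325 (Erlang-B)
Carried load = a(1 − B) = 5.08·(1 − 0.291325) = 5.08·0.708675 = 3.6001 E

Final: 3.6001 Erlangs


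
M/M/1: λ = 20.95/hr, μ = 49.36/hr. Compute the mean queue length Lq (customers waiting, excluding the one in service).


ρ = 20.95/49.36 = 0.4244
Lq = ρ²/(1−ρ) = 0.1801/0.5756 = 0.3130

Final: 0.3130


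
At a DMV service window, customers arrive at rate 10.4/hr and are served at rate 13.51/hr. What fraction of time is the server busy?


ρ = λ/μ = 10.4/13.51 = 0.7698

Final: 0.7698


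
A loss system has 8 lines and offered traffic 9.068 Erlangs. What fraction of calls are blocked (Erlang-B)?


B(c,a) = (a^c/c!) / Σ_{k=0}^{c} a^k/k!
a^8/8! = 1133.891679
Σ terms (k=0..8): 1.00000 + 9.06800 + 41.11431 + 124.27486 + 281.73111 + 510.94754 + 772.21205 + 1000.34555 + 1133.89168 = 3874.585093
B = 1133.891679/3874.585093 = 0.292649

Final: 0.292649


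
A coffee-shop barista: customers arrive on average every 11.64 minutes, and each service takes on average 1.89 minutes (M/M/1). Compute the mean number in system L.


λ = 60/11.64 = 5.1546 /hr
μ = 60/1.89 = 31.7460 /hr
ρ = λ/μ = 5.1546/31.7460 = 0.1624
L = ρ/(1−ρ) = 0.1624/0.8376 = 0.1938

Final: 0.1938


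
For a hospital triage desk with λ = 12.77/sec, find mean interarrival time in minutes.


Mean interarrival time = 1/λ = 1/12.77 second = 0.07831 second
In minutes: 0.07831 × 0.0166667 = 0.001305 min

Final: 0.001305 min


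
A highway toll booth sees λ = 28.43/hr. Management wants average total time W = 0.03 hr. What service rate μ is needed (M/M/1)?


W = 1/(μ−λ) ⇒ μ − λ = 1/W = 1/0.03 = 33.3333
μ = λ + 1/W = 28.43 + 33.3333 = 61.7633 per hr

Final: 61.7633 /hr


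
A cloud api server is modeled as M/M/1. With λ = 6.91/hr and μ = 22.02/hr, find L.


ρ = λ/μ = 6.91/22.02 = 0.3138
L = ρ/(1−ρ) = 0.3138/(1 − 0.3138) = 0.3138/0.6862 = 0.4573

Final: 0.4573


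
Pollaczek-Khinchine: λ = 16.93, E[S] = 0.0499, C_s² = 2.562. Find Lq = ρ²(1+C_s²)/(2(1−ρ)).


ρ = λ·E[S] = 16.93·0.0499 = 0.8448
Lq = ρ²(1+C_s²)/(2(1−ρ)) = 0.7137·(1+2.562)/(2·0.1552)
= 0.7137·3.5620/0.3104 = 8.19043

Final: 8.19043


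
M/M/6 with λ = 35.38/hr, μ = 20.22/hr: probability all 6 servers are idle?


a = λ/μ = 35.38/20.22 = 1.7498; ρ = a/c = 0.2916
Σ_{k=0}^{5} a^k/k! (terms k=0..5) = 1.00000 + 1.74975 + 1.53082 + 0.89285 + 0.39057 + 0.13668 = 5.70067
Tail: a^6/(6!(1−ρ)) = 28.69856/(720·0.7084) = 0.05627
P₀ = 1/(5.70067 + 0.05627) = 1/5.75694 = 0.173704

Final: 0.173704


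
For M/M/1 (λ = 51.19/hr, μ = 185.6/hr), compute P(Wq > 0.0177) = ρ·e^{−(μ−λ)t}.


ρ = 51.19/185.6 = 0.2758
P(Wq > t) = ρ·e^{−(μ−λ)t} = 0.2758·e^{−2.3791}
= 0.2758·0.092638 = 0.025550

Final: 0.025550


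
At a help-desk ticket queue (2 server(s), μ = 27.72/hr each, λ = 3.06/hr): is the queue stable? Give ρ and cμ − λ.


Total capacity cμ = 2·27.72 = 55.44/hr
ρ = λ/(cμ) = 3.06/55.44 = 0.05519
Stable ⇔ ρ < 1: YES
Spare capacity = cμ − λ = 55.44 − 3.06 = 52.38/hr

Final: ρ = 0.05519; stable; margin = 52.38/hr


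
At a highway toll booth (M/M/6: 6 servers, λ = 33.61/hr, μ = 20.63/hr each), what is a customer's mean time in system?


a = 1.6292; ρ = 0.2715; P₀ = 0.196008
Lq = P₀·a^c·ρ/(c!(1−ρ)²) = 0.002605
Wq = Lq/λ = 0.002605/33.61 = 0.00007750 hr
W = Wq + 1/μ = 0.00007750 + 0.04847 = 0.04855 hr

Final: 0.04855 hr


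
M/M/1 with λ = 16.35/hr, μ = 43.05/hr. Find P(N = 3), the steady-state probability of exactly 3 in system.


ρ = 16.35/43.05 = 0.3798
P_n = (1−ρ)·ρ^n = (1 − 0.3798)·0.3798^3 = 0.6202·0.054781 = 0.033976

Final: 0.033976


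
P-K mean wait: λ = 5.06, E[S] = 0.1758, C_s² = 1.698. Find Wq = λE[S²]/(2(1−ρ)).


ρ = λ·E[S] = 5.06·0.1758 = 0.8895
E[S²] = E[S]²(1+C_s²) = 0.1758²·(1+1.698) = 0.083383
Wq = λ·E[S²]/(2(1−ρ)) = 5.06·0.083383/(2·0.1105) = 1.90997 hr

Final: 1.90997 hr


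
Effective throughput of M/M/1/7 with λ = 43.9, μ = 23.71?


ρ = 1.8515; P_K = (1−ρ)ρ^7/(1−ρ^8) = 0.463263
λ_eff = λ(1 − P_K) = 43.9·(1 − 0.463263) = 43.9·0.536737 = 23.5628 /hr

Final: 23.5628 /hr


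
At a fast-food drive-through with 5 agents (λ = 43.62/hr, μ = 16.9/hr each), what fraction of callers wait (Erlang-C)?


a = λ/μ = 2.5811; ρ = a/5 = 0.5162
P₀ = 0.073529 (from M/M/c formula)
C(c,a) = [a^c/(c!(1−ρ))]·P₀ = [114.54992/(120·0.4838)]·0.073529
= 1.97315·0.073529 = 0.145083

Final: 0.145083


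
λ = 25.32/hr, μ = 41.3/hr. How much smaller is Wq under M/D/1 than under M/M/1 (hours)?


ρ = 25.32/41.3 = 0.6131
Wq(M/M/1) = ρ/(μ−λ) = 0.6131/15.98 = 0.03837 hr
Wq(M/D/1) = ρ/(2(μ−λ)) = 0.01918 hr
Savings = 0.03837 − 0.01918 = 0.01918 hr

Final: 0.01918 hr


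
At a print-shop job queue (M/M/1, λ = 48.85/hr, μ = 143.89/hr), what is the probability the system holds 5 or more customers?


ρ = 48.85/143.89 = 0.3395
P(N ≥ n) = ρ^n = 0.3395^5 = 0.004510

Final: 0.004510


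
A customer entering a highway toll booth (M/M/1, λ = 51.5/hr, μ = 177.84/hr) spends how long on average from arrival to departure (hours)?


W = 1/(μ−λ) = 1/(177.84 − 51.5) = 1/126.34 = 0.007915 hr

Final: 0.007915 hr


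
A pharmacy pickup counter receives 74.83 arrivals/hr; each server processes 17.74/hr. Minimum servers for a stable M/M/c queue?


Stability requires cμ > λ ⇔ c > λ/μ.
λ/μ = 74.83/17.74 = 4.2182
Minimum integer c = ⌊4.2182⌋ + 1 = 5
Check: 5·17.74 = 88.70 > 74.83, while 4·17.74 = 70.96 ≤ 74.83

Final: 5 servers


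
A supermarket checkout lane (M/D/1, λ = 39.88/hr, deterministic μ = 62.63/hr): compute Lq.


ρ = 39.88/62.63 = 0.6368
M/D/1: Lq = ρ²/(2(1−ρ)) = 0.4055/(2·0.3632) = 0.55811

Final: 0.55811


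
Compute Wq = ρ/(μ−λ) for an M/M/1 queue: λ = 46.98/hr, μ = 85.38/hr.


ρ = 46.98/85.38 = 0.5502
Wq = ρ/(μ−λ) = 0.5502/(85.38 − 46.98) = 0.5502/38.40 = 0.01433 hr

Final: 0.01433 hr


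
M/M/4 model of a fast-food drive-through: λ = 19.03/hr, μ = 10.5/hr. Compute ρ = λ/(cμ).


ρ = λ/(cμ) = 19.03/(4·10.5) = 19.03/42.00 = 0.4531

Final: 0.4531


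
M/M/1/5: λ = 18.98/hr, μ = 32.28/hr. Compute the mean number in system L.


ρ = 18.98/32.28 = 0.5880
L = ρ[1 − (K+1)ρ^K + Kρ^(K+1)] / [(1−ρ)(1−ρ^(K+1))]
Numerator: 0.5880·(1 − 6·0.070277 + 5·0.041322) = 0.461532
Denominator: (0.4120)·(0.958678) = 0.394995
L = 0.461532/0.394995 = 1.1685

Final: 1.1685


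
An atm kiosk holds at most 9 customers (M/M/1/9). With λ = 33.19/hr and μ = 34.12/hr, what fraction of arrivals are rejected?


ρ = λ/μ = 33.19/34.12 = 0.9727
P_K = (1−ρ)ρ^K/(1−ρ^(K+1)) = (0.02726·0.779802)/(1 − 0.758547)
= 0.021255/0.241453 = 0.088029

Final: 0.088029


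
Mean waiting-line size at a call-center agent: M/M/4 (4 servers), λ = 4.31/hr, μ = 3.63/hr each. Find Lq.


a = λ/μ = 1.1873; ρ = a/4 = 0.2968
P₀ = 0.304050
Lq = P₀·a^c·ρ / (c!·(1−ρ)²) = 0.304050·1.98739·0.2968/(24·0.49445)
= 0.01511

Final: 0.01511


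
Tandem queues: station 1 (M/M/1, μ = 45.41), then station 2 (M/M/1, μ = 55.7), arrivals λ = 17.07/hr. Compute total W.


Each node sees arrival rate λ = 17.07/hr (tandem ⇒ throughput preserved).
W₁ = 1/(μ₁−λ) = 1/(45.41−17.07) = 0.03529 hr
W₂ = 1/(μ₂−λ) = 1/(55.7−17.07) = 0.02589 hr
W_total = W₁ + W₂ = 0.03529 + 0.02589 = 0.06117 hr

Final: 0.06117 hr


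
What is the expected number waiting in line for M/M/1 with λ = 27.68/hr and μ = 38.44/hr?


ρ = 27.68/38.44 = 0.7201
Lq = ρ²/(1−ρ) = 0.5185/0.2799 = 1.8524

Final: 1.8524


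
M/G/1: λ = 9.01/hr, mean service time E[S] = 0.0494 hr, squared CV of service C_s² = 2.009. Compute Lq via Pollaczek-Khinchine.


ρ = λ·E[S] = 9.01·0.0494 = 0.4451
Lq = ρ²(1+C_s²)/(2(1−ρ)) = 0.1981·(1+2.009)/(2·0.5549)
= 0.1981·3.0090/1.1098 = 0.53713

Final: 0.53713


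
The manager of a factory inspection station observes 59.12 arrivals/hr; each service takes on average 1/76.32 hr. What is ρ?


ρ = λ/μ = 59.12/76.32 = 0.7746

Final: 0.7746
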